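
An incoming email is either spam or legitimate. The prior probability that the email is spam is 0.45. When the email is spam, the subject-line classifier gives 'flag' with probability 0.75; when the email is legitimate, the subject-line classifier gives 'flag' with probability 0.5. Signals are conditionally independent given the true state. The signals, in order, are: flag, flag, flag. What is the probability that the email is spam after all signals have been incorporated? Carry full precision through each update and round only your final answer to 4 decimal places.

0.7341

After 'flag': P(spam) = 0.75·0.4500 / (0.75·0.4500 + 0.5·0.5500) ≈ 0.5510
After 'flag': P(spam) = 0.75·0.5510 / (0.75·0.5510 + 0.5·0.4490) ≈ 0.6480
After 'flag': P(spam) = 0.75·0.6480 / (0.75·0.6480 + 0.5·0.3520) ≈ 0.7341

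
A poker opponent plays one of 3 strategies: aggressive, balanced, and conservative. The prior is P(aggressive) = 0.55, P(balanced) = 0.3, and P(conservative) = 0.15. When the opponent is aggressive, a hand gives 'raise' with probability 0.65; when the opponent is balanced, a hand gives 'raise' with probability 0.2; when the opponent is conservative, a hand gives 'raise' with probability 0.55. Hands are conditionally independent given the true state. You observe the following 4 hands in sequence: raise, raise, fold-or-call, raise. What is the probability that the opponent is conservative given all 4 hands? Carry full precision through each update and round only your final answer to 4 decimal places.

0.1701

After 'raise': normaliser = 0.65·0.5500 + 0.2·0.3000 + 0.55·0.1500; P(aggressive) ≈ 0.7150, P(balanced) ≈ 0.1200, P(conservative) ≈ 0.1650
After 'raise': normaliser = 0.65·0.7150 + 0.2·0.1200 + 0.55·0.1650; P(aggressive) ≈ 0.8020, P(balanced) ≈ 0.0414, P(conservative) ≈ 0.1566
After 'fold-or-call': normaliser = 0.35·0.8020 + 0.8·0.0414 + 0.45·0.1566; P(aggressive) ≈ 0.7304, P(balanced) ≈ 0.0862, P(conservative) ≈ 0.1834
After 'raise': normaliser = 0.65·0.7304 + 0.2·0.0862 + 0.55·0.1834; P(aggressive) ≈ 0.8008, P(balanced) ≈ 0.0291, P(conservative) ≈ 0.1701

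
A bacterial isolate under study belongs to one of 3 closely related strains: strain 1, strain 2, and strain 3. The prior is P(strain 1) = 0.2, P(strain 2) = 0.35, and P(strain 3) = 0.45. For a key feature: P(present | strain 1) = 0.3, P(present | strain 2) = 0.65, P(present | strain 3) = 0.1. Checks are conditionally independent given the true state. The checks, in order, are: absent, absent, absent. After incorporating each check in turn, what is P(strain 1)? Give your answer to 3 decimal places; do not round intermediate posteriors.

0.167

After 'absent': normaliser = 0.7·0.2000 + 0.35·0.3500 + 0.9·0.4500; P(strain 1) ≈ 0.2097, P(strain 2) ≈ 0.1835, P(strain 3) ≈ 0.6067
After 'absent': normaliser = 0.7·0.2097 + 0.35·0.1835 + 0.9·0.6067; P(strain 1) ≈ 0.1939, P(strain 2) ≈ 0.0848, P(strain 3) ≈ 0.7212
After 'absent': normaliser = 0.7·0.1939 + 0.35·0.0848 + 0.9·0.7212; P(strain 1) ≈ 0.1666, P(strain 2) ≈ 0.0365, P(strain 3) ≈ 0.7969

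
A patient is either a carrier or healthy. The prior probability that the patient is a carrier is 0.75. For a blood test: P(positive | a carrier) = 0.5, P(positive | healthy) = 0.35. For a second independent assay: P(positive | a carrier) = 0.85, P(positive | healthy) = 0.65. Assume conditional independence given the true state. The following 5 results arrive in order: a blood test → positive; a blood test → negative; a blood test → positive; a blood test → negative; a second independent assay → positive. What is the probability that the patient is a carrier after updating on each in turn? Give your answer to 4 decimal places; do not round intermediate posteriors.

0.8257

After a blood test='positive': P(carrier) = 0.5·0.7500 / (0.5·0.7500 + 0.35·0.2500) ≈ 0.8108
After a blood test='negative': P(carrier) = 0.5·0.8108 / (0.5·0.8108 + 0.65·0.1892) ≈ 0.7673
After a blood test='positive': P(carrier) = 0.5·0.7673 / (0.5·0.7673 + 0.35·0.2327) ≈ 0.8249
After a blood test='negative': P(carrier) = 0.5·0.8249 / (0.5·0.8249 + 0.65·0.1751) ≈ 0.7837
After a second independent assay='positive': P(carrier) = 0.85·0.7837 / (0.85·0.7837 + 0.65·0.2163) ≈ 0.8257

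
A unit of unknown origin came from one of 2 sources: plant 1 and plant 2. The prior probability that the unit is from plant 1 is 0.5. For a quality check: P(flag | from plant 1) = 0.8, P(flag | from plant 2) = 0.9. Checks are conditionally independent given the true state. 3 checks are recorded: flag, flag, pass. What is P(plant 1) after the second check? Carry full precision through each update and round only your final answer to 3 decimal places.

After 'flag': P(plant 1) = 0.8·0.5000 / (0.8·0.5000 + 0.9·0.5000) ≈ 0.4706
After 'flag': P(plant 1) = 0.8·0.4706 / (0.8·0.4706 + 0.9·0.5294) ≈ 0.4414

0.441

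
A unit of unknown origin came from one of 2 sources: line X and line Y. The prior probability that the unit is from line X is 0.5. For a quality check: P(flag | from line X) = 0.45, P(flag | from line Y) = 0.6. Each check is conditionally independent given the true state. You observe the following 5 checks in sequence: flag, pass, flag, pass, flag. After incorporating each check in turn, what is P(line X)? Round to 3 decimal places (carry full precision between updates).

0.444

After 'flag': P(line X) = 0.45·0.5000 / (0.45·0.5000 + 0.6·0.5000) ≈ 0.4286
After 'pass': P(line X) = 0.55·0.4286 / (0.55·0.4286 + 0.4·0.5714) ≈ 0.5077
After 'flag': P(line X) = 0.45·0.5077 / (0.45·0.5077 + 0.6·0.4923) ≈ 0.4361
After 'pass': P(line X) = 0.55·0.4361 / (0.55·0.4361 + 0.4·0.5639) ≈ 0.5154
After 'flag': P(line X) = 0.45·0.5154 / (0.45·0.5154 + 0.6·0.4846) ≈ 0.4437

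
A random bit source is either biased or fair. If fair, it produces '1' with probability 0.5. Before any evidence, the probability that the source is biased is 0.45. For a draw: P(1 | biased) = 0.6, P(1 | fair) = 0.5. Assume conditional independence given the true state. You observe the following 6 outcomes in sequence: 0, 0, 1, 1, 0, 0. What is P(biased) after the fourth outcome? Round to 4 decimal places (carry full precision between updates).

0.4299

Each posterior becomes the prior for the next update.
After '0': P(biased) = 0.4·0.4500 / (0.4·0.4500 + 0.5·0.5500) ≈ 0.3956
After '0': P(biased) = 0.4·0.3956 / (0.4·0.3956 + 0.5·0.6044) ≈ 0.3437
After '1': P(biased) = 0.6·0.3437 / (0.6·0.3437 + 0.5·0.6563) ≈ 0.3859
After '1': P(biased) = 0.6·0.3859 / (0.6·0.3859 + 0.5·0.6141) ≈ 0.4299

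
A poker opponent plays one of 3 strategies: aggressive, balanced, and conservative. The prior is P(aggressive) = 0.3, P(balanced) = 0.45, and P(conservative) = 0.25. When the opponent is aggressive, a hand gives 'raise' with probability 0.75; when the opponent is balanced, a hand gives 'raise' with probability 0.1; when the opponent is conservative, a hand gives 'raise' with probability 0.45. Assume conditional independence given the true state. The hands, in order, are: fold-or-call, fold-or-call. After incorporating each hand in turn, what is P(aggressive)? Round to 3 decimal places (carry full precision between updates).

0.041

After 'fold-or-call': normaliser = 0.25·0.3000 + 0.9·0.4500 + 0.55·0.2500; P(aggressive) ≈ 0.1215, P(balanced) ≈ 0.6559, P(conservative) ≈ 0.2227
After 'fold-or-call': normaliser = 0.25·0.1215 + 0.9·0.6559 + 0.55·0.2227; P(aggressive) ≈ 0.0409, P(balanced) ≈ 0.7943, P(conservative) ≈ 0.1648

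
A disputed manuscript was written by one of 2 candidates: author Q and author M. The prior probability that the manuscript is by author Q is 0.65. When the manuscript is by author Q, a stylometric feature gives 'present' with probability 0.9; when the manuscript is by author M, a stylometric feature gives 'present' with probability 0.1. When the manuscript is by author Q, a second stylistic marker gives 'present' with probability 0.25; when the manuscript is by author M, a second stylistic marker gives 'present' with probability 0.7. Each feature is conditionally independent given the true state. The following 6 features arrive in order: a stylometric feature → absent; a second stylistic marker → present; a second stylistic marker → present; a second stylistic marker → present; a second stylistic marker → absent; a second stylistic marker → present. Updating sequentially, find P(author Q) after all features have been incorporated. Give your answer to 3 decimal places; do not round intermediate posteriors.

Each posterior becomes the prior for the next update.
After a stylometric feature='absent': P(author Q) = 0.1·0.6500 / (0.1·0.6500 + 0.9·0.3500) ≈ 0.1711
After a second stylistic marker='present': P(author Q) = 0.25·0.1711 / (0.25·0.1711 + 0.7·0.8289) ≈ 0.0686
After a second stylistic marker='present': P(author Q) = 0.25·0.0686 / (0.25·0.0686 + 0.7·0.9314) ≈ 0.0256
After a second stylistic marker='present': P(author Q) = 0.25·0.0256 / (0.25·0.0256 + 0.7·0.9744) ≈ 0.0093
After a second stylistic marker='absent': P(author Q) = 0.75·0.0093 / (0.75·0.0093 + 0.3·0.9907) ≈ 0.0230
After a second stylistic marker='present': P(author Q) = 0.25·0.0230 / (0.25·0.0230 + 0.7·0.9770) ≈ 0.0083

0.008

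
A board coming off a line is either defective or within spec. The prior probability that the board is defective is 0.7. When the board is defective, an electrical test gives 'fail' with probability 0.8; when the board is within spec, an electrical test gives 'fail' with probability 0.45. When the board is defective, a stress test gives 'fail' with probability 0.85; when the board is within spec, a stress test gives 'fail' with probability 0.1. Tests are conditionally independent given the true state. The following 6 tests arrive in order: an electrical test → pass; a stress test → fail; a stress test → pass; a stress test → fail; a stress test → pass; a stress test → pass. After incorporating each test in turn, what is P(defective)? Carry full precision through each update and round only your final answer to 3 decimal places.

Each posterior becomes the prior for the next update.
After an electrical test='pass': P(defective) = 0.2·0.7000 / (0.2·0.7000 + 0.55·0.3000) ≈ 0.4590
After a stress test='fail': P(defective) = 0.85·0.4590 / (0.85·0.4590 + 0.1·0.5410) ≈ 0.8782
After a stress test='pass': P(defective) = 0.15·0.8782 / (0.15·0.8782 + 0.9·0.1218) ≈ 0.5459
After a stress test='fail': P(defective) = 0.85·0.5459 / (0.85·0.5459 + 0.1·0.4541) ≈ 0.9109
After a stress test='pass': P(defective) = 0.15·0.9109 / (0.15·0.9109 + 0.9·0.0891) ≈ 0.6300
After a stress test='pass': P(defective) = 0.15·0.6300 / (0.15·0.6300 + 0.9·0.3700) ≈ 0.2211

0.221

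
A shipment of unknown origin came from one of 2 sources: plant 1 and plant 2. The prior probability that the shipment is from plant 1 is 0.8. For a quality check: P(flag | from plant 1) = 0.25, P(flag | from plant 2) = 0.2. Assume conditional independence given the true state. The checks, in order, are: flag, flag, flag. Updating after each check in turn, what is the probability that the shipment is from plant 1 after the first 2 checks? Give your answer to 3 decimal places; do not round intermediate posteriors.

0.862

After 'flag': P(plant 1) = 0.25·0.8000 / (0.25·0.8000 + 0.2·0.2000) ≈ 0.8333
After 'flag': P(plant 1) = 0.25·0.8333 / (0.25·0.8333 + 0.2·0.1667) ≈ 0.8621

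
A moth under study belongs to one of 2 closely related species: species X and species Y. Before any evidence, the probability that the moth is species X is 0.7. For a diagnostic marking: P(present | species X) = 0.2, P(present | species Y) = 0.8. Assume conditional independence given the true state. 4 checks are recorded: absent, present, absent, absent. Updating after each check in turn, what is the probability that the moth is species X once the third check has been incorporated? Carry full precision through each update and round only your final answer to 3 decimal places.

0.903

After 'absent': P(species X) = 0.8·0.7000 / (0.8·0.7000 + 0.2·0.3000) ≈ 0.9032
After 'present': P(species X) = 0.2·0.9032 / (0.2·0.9032 + 0.8·0.0968) ≈ 0.7000
After 'absent': P(species X) = 0.8·0.7000 / (0.8·0.7000 + 0.2·0.3000) ≈ 0.9032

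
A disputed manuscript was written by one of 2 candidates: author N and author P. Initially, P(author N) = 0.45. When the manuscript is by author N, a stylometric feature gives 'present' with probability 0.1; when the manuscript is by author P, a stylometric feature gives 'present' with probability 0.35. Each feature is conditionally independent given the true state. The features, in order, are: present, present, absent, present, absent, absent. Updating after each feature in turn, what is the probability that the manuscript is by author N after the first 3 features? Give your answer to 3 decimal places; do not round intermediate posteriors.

0.085

After 'present': P(author N) = 0.1·0.4500 / (0.1·0.4500 + 0.35·0.5500) ≈ 0.1895
After 'present': P(author N) = 0.1·0.1895 / (0.1·0.1895 + 0.35·0.8105) ≈ 0.0626
After 'absent': P(author N) = 0.9·0.0626 / (0.9·0.0626 + 0.65·0.9374) ≈ 0.0847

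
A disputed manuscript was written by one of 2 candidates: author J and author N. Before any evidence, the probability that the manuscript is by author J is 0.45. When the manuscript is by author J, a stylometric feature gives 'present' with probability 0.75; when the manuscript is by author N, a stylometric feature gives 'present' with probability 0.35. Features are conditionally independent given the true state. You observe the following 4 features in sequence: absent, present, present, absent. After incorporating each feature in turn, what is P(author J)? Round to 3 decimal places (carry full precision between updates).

After 'absent': P(author J) = 0.25·0.4500 / (0.25·0.4500 + 0.65·0.5500) ≈ 0.2394
After 'present': P(author J) = 0.75·0.2394 / (0.75·0.2394 + 0.35·0.7606) ≈ 0.4027
After 'present': P(author J) = 0.75·0.4027 / (0.75·0.4027 + 0.35·0.5973) ≈ 0.5910
After 'absent': P(author J) = 0.25·0.5910 / (0.25·0.5910 + 0.65·0.4090) ≈ 0.3572

0.357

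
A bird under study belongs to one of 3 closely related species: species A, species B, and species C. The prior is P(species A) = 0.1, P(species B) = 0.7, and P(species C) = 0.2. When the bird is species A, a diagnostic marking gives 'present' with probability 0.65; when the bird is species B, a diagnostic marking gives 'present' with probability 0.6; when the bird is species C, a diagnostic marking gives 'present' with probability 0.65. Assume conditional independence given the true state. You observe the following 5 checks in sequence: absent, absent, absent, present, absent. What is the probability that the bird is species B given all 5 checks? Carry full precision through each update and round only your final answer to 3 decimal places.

Apply Bayes' rule sequentially, carrying P(species B) forward.
After 'absent': normaliser = 0.35·0.1000 + 0.4·0.7000 + 0.35·0.2000; P(species A) ≈ 0.0909, P(species B) ≈ 0.7273, P(species C) ≈ 0.1818
After 'absent': normaliser = 0.35·0.0909 + 0.4·0.7273 + 0.35·0.1818; P(species A) ≈ 0.0824, P(species B) ≈ 0.7529, P(species C) ≈ 0.1647
After 'absent': normaliser = 0.35·0.0824 + 0.4·0.7529 + 0.35·0.1647; P(species A) ≈ 0.0744, P(species B) ≈ 0.7769, P(species C) ≈ 0.1487
After 'present': normaliser = 0.65·0.0744 + 0.6·0.7769 + 0.65·0.1487; P(species A) ≈ 0.0791, P(species B) ≈ 0.7628, P(species C) ≈ 0.1582
After 'absent': normaliser = 0.35·0.0791 + 0.4·0.7628 + 0.35·0.1582; P(species A) ≈ 0.0713, P(species B) ≈ 0.7861, P(species C) ≈ 0.1426

0.786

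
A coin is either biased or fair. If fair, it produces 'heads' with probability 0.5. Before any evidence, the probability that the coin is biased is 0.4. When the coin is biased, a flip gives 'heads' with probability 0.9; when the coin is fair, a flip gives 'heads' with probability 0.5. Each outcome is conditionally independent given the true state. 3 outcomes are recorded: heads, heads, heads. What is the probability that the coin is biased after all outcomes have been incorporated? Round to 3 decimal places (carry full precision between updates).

0.795

After 'heads': P(biased) = 0.9·0.4000 / (0.9·0.4000 + 0.5·0.6000) ≈ 0.5455
After 'heads': P(biased) = 0.9·0.5455 / (0.9·0.5455 + 0.5·0.4545) ≈ 0.6835
After 'heads': P(biased) = 0.9·0.6835 / (0.9·0.6835 + 0.5·0.3165) ≈ 0.7954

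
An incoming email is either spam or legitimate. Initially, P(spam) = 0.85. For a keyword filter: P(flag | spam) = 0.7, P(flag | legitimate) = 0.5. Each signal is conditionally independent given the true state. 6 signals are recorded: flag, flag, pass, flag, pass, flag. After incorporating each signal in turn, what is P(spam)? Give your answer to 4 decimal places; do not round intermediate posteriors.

0.8868

After 'flag': P(spam) = 0.7·0.8500 / (0.7·0.8500 + 0.5·0.1500) ≈ 0.8881
After 'flag': P(spam) = 0.7·0.8881 / (0.7·0.8881 + 0.5·0.1119) ≈ 0.9174
After 'pass': P(spam) = 0.3·0.9174 / (0.3·0.9174 + 0.5·0.0826) ≈ 0.8695
After 'flag': P(spam) = 0.7·0.8695 / (0.7·0.8695 + 0.5·0.1305) ≈ 0.9032
After 'pass': P(spam) = 0.3·0.9032 / (0.3·0.9032 + 0.5·0.0968) ≈ 0.8484
After 'flag': P(spam) = 0.7·0.8484 / (0.7·0.8484 + 0.5·0.1516) ≈ 0.8868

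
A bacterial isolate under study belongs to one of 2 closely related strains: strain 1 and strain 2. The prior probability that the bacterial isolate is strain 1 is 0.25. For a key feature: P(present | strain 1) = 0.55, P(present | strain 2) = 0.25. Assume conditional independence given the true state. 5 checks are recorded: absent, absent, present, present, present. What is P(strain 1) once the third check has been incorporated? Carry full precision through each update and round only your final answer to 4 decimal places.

0.2089

After 'absent': P(strain 1) = 0.45·0.2500 / (0.45·0.2500 + 0.75·0.7500) ≈ 0.1667
After 'absent': P(strain 1) = 0.45·0.1667 / (0.45·0.1667 + 0.75·0.8333) ≈ 0.1071
After 'present': P(strain 1) = 0.55·0.1071 / (0.55·0.1071 + 0.25·0.8929) ≈ 0.2089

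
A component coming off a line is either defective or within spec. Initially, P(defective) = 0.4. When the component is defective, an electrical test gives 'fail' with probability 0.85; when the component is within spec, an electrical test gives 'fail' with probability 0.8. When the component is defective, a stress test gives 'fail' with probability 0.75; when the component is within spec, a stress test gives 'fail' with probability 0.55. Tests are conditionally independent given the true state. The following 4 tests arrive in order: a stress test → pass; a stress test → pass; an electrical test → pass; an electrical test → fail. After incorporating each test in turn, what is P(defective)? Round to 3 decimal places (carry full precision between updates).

0.141

After a stress test='pass': P(defective) = 0.25·0.4000 / (0.25·0.4000 + 0.45·0.6000) ≈ 0.2703
After a stress test='pass': P(defective) = 0.25·0.2703 / (0.25·0.2703 + 0.45·0.7297) ≈ 0.1706
After an electrical test='pass': P(defective) = 0.15·0.1706 / (0.15·0.1706 + 0.2·0.8294) ≈ 0.1337
After an electrical test='fail': P(defective) = 0.85·0.1337 / (0.85·0.1337 + 0.8·0.8663) ≈ 0.1409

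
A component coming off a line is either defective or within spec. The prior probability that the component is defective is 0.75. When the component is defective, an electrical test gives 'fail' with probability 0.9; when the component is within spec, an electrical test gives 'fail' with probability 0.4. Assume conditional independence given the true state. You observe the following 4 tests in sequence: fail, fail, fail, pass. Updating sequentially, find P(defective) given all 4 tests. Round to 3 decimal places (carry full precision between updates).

After 'fail': P(defective) = 0.9·0.7500 / (0.9·0.7500 + 0.4·0.2500) ≈ 0.8710
After 'fail': P(defective) = 0.9·0.8710 / (0.9·0.8710 + 0.4·0.1290) ≈ 0.9382
After 'fail': P(defective) = 0.9·0.9382 / (0.9·0.9382 + 0.4·0.0618) ≈ 0.9716
After 'pass': P(defective) = 0.1·0.9716 / (0.1·0.9716 + 0.6·0.0284) ≈ 0.8506

0.851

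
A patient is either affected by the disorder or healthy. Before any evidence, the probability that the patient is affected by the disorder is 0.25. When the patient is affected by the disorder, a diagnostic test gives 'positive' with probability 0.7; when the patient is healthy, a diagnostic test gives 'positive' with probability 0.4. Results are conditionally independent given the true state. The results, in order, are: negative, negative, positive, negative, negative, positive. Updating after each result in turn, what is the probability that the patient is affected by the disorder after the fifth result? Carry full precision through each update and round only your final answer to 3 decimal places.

After 'negative': P(affected) = 0.3·0.2500 / (0.3·0.2500 + 0.6·0.7500) ≈ 0.1429
After 'negative': P(affected) = 0.3·0.1429 / (0.3·0.1429 + 0.6·0.8571) ≈ 0.0769
After 'positive': P(affected) = 0.7·0.0769 / (0.7·0.0769 + 0.4·0.9231) ≈ 0.1273
After 'negative': P(affected) = 0.3·0.1273 / (0.3·0.1273 + 0.6·0.8727) ≈ 0.0680
After 'negative': P(affected) = 0.3·0.0680 / (0.3·0.0680 + 0.6·0.9320) ≈ 0.0352

0.035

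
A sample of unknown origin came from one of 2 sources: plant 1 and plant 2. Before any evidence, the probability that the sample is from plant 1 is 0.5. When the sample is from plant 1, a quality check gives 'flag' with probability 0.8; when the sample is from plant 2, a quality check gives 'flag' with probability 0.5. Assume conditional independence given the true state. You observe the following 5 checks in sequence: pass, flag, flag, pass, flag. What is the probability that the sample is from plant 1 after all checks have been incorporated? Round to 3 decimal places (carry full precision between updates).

0.396

After 'pass': P(plant 1) = 0.2·0.5000 / (0.2·0.5000 + 0.5·0.5000) ≈ 0.2857
After 'flag': P(plant 1) = 0.8·0.2857 / (0.8·0.2857 + 0.5·0.7143) ≈ 0.3902
After 'flag': P(plant 1) = 0.8·0.3902 / (0.8·0.3902 + 0.5·0.6098) ≈ 0.5059
After 'pass': P(plant 1) = 0.2·0.5059 / (0.2·0.5059 + 0.5·0.4941) ≈ 0.2906
After 'flag': P(plant 1) = 0.8·0.2906 / (0.8·0.2906 + 0.5·0.7094) ≈ 0.3959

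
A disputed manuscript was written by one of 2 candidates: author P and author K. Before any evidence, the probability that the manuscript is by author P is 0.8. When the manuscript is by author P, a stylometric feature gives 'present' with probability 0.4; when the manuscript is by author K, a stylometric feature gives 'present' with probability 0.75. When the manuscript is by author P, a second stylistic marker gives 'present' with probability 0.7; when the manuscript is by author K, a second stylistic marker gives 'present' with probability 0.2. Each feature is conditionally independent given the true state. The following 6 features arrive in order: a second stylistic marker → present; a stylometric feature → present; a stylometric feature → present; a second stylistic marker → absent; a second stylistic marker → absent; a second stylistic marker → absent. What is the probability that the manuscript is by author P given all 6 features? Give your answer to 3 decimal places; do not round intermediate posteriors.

After a second stylistic marker='present': P(author P) = 0.7·0.8000 / (0.7·0.8000 + 0.2·0.2000) ≈ 0.9333
After a stylometric feature='present': P(author P) = 0.4·0.9333 / (0.4·0.9333 + 0.75·0.0667) ≈ 0.8819
After a stylometric feature='present': P(author P) = 0.4·0.8819 / (0.4·0.8819 + 0.75·0.1181) ≈ 0.7993
After a second stylistic marker='absent': P(author P) = 0.3·0.7993 / (0.3·0.7993 + 0.8·0.2007) ≈ 0.5989
After a second stylistic marker='absent': P(author P) = 0.3·0.5989 / (0.3·0.5989 + 0.8·0.4011) ≈ 0.3590
After a second stylistic marker='absent': P(author P) = 0.3·0.3590 / (0.3·0.3590 + 0.8·0.6410) ≈ 0.1736

0.174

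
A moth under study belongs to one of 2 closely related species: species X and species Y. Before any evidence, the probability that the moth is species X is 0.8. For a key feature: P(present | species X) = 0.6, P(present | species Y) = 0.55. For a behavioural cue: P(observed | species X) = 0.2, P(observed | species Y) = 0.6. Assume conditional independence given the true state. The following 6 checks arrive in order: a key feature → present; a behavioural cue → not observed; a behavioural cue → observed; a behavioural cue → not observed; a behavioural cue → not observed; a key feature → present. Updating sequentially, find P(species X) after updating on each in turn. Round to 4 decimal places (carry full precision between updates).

0.9270

After a key feature='present': P(species X) = 0.6·0.8000 / (0.6·0.8000 + 0.55·0.2000) ≈ 0.8136
After a behavioural cue='not observed': P(species X) = 0.8·0.8136 / (0.8·0.8136 + 0.4·0.1864) ≈ 0.8972
After a behavioural cue='observed': P(species X) = 0.2·0.8972 / (0.2·0.8972 + 0.6·0.1028) ≈ 0.7442
After a behavioural cue='not observed': P(species X) = 0.8·0.7442 / (0.8·0.7442 + 0.4·0.2558) ≈ 0.8533
After a behavioural cue='not observed': P(species X) = 0.8·0.8533 / (0.8·0.8533 + 0.4·0.1467) ≈ 0.9209
After a key feature='present': P(species X) = 0.6·0.9209 / (0.6·0.9209 + 0.55·0.0791) ≈ 0.9270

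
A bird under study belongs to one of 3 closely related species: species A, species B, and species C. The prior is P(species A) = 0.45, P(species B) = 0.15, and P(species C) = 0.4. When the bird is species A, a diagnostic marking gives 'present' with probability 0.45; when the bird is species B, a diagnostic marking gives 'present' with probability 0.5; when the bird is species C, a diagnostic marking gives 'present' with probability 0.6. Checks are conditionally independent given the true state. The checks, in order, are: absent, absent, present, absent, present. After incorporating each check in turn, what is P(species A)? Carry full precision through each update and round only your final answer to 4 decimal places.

Apply Bayes' rule sequentially, carrying P(species A) forward.
After 'absent': normaliser = 0.55·0.4500 + 0.5·0.1500 + 0.4·0.4000; P(species A) ≈ 0.5130, P(species B) ≈ 0.1554, P(species C) ≈ 0.3316
After 'absent': normaliser = 0.55·0.5130 + 0.5·0.1554 + 0.4·0.3316; P(species A) ≈ 0.5729, P(species B) ≈ 0.1578, P(species C) ≈ 0.2693
After 'present': normaliser = 0.45·0.5729 + 0.5·0.1578 + 0.6·0.2693; P(species A) ≈ 0.5173, P(species B) ≈ 0.1584, P(species C) ≈ 0.3243
After 'absent': normaliser = 0.55·0.5173 + 0.5·0.1584 + 0.4·0.3243; P(species A) ≈ 0.5766, P(species B) ≈ 0.1605, P(species C) ≈ 0.2629
After 'present': normaliser = 0.45·0.5766 + 0.5·0.1605 + 0.6·0.2629; P(species A) ≈ 0.5216, P(species B) ≈ 0.1613, P(species C) ≈ 0.3171

0.5216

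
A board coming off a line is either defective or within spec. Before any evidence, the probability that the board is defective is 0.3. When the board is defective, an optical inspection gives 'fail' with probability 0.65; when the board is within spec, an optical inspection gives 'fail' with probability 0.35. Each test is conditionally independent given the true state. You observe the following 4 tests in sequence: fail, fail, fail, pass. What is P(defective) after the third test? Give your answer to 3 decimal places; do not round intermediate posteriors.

0.733

After 'fail': P(defective) = 0.65·0.3000 / (0.65·0.3000 + 0.35·0.7000) ≈ 0.4432
After 'fail': P(defective) = 0.65·0.4432 / (0.65·0.4432 + 0.35·0.5568) ≈ 0.5965
After 'fail': P(defective) = 0.65·0.5965 / (0.65·0.5965 + 0.35·0.4035) ≈ 0.7330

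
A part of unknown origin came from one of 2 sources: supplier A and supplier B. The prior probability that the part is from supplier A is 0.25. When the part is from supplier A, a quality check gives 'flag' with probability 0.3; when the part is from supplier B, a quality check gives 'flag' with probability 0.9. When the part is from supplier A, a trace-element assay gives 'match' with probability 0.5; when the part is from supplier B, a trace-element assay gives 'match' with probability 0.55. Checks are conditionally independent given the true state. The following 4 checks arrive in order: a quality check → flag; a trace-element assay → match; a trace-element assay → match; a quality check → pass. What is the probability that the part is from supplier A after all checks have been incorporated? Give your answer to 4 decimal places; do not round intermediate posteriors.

After a quality check='flag': P(supplier A) = 0.3·0.2500 / (0.3·0.2500 + 0.9·0.7500) ≈ 0.1000
After a trace-element assay='match': P(supplier A) = 0.5·0.1000 / (0.5·0.1000 + 0.55·0.9000) ≈ 0.0917
After a trace-element assay='match': P(supplier A) = 0.5·0.0917 / (0.5·0.0917 + 0.55·0.9083) ≈ 0.0841
After a quality check='pass': P(supplier A) = 0.7·0.0841 / (0.7·0.0841 + 0.1·0.9159) ≈ 0.3913

0.3913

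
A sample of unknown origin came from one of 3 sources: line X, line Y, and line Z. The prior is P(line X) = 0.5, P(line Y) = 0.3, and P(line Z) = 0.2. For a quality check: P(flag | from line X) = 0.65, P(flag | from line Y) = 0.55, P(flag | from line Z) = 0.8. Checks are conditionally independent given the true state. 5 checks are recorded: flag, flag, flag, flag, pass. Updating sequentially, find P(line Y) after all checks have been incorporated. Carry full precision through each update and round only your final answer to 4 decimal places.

After 'flag': normaliser = 0.65·0.5000 + 0.55·0.3000 + 0.8·0.2000; P(line X) ≈ 0.5000, P(line Y) ≈ 0.2538, P(line Z) ≈ 0.2462
After 'flag': normaliser = 0.65·0.5000 + 0.55·0.2538 + 0.8·0.2462; P(line X) ≈ 0.4913, P(line Y) ≈ 0.2110, P(line Z) ≈ 0.2977
After 'flag': normaliser = 0.65·0.4913 + 0.55·0.2110 + 0.8·0.2977; P(line X) ≈ 0.4741, P(line Y) ≈ 0.1723, P(line Z) ≈ 0.3536
After 'flag': normaliser = 0.65·0.4741 + 0.55·0.1723 + 0.8·0.3536; P(line X) ≈ 0.4494, P(line Y) ≈ 0.1382, P(line Z) ≈ 0.4124
After 'pass': normaliser = 0.35·0.4494 + 0.45·0.1382 + 0.2·0.4124; P(line X) ≈ 0.5209, P(line Y) ≈ 0.2060, P(line Z) ≈ 0.2732

0.2060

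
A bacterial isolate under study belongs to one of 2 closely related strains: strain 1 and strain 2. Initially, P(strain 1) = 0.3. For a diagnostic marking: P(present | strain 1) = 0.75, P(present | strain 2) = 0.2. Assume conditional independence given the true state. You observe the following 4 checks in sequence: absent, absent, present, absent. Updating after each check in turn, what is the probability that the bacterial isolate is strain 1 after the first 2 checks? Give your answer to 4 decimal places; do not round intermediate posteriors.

0.0402

After 'absent': P(strain 1) = 0.25·0.3000 / (0.25·0.3000 + 0.8·0.7000) ≈ 0.1181
After 'absent': P(strain 1) = 0.25·0.1181 / (0.25·0.1181 + 0.8·0.8819) ≈ 0.0402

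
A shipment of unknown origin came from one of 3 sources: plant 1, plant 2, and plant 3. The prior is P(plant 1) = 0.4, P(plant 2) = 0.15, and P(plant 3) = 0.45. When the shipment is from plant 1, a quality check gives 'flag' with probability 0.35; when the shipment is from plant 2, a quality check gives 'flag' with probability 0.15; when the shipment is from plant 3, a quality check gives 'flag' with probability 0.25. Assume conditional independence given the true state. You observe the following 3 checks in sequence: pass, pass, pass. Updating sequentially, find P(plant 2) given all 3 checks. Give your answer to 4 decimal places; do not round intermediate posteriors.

0.2351

After 'pass': normaliser = 0.65·0.4000 + 0.85·0.1500 + 0.75·0.4500; P(plant 1) ≈ 0.3586, P(plant 2) ≈ 0.1759, P(plant 3) ≈ 0.4655
After 'pass': normaliser = 0.65·0.3586 + 0.85·0.1759 + 0.75·0.4655; P(plant 1) ≈ 0.3186, P(plant 2) ≈ 0.2043, P(plant 3) ≈ 0.4771
After 'pass': normaliser = 0.65·0.3186 + 0.85·0.2043 + 0.75·0.4771; P(plant 1) ≈ 0.2804, P(plant 2) ≈ 0.2351, P(plant 3) ≈ 0.4845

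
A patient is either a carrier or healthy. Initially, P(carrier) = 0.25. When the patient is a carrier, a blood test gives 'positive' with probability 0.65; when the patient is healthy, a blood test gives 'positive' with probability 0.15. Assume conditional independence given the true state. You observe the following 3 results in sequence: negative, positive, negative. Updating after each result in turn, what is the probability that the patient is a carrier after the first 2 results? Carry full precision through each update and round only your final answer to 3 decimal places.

0.373

After 'negative': P(carrier) = 0.35·0.2500 / (0.35·0.2500 + 0.85·0.7500) ≈ 0.1207
After 'positive': P(carrier) = 0.65·0.1207 / (0.65·0.1207 + 0.15·0.8793) ≈ 0.3730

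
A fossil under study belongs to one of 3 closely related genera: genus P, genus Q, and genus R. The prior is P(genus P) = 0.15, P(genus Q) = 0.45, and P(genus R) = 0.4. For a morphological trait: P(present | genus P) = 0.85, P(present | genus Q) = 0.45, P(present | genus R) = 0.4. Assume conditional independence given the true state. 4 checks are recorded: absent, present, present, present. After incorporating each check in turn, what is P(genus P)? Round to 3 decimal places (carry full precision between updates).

0.267

Each posterior becomes the prior for the next update.
After 'absent': normaliser = 0.15·0.1500 + 0.55·0.4500 + 0.6·0.4000; P(genus P) ≈ 0.0441, P(genus Q) ≈ 0.4853, P(genus R) ≈ 0.4706
After 'present': normaliser = 0.85·0.0441 + 0.45·0.4853 + 0.4·0.4706; P(genus P) ≈ 0.0844, P(genus Q) ≈ 0.4917, P(genus R) ≈ 0.4238
After 'present': normaliser = 0.85·0.0844 + 0.45·0.4917 + 0.4·0.4238; P(genus P) ≈ 0.1552, P(genus Q) ≈ 0.4783, P(genus R) ≈ 0.3665
After 'present': normaliser = 0.85·0.1552 + 0.45·0.4783 + 0.4·0.3665; P(genus P) ≈ 0.2671, P(genus Q) ≈ 0.4360, P(genus R) ≈ 0.2969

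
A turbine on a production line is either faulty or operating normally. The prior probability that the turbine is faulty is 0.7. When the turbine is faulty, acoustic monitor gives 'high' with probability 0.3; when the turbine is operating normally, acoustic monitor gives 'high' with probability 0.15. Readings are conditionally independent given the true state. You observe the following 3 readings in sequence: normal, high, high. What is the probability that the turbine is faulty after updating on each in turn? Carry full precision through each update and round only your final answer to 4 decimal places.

After 'normal': P(faulty) = 0.7·0.7000 / (0.7·0.7000 + 0.85·0.3000) ≈ 0.6577
After 'high': P(faulty) = 0.3·0.6577 / (0.3·0.6577 + 0.15·0.3423) ≈ 0.7935
After 'high': P(faulty) = 0.3·0.7935 / (0.3·0.7935 + 0.15·0.2065) ≈ 0.8849

0.8849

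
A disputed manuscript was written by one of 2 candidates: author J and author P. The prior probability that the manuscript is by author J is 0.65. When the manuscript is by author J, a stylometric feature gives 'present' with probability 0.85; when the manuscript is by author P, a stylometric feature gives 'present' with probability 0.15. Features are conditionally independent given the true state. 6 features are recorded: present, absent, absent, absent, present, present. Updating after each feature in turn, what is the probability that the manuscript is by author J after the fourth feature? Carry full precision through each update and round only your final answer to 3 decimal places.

After 'present': P(author J) = 0.85·0.6500 / (0.85·0.6500 + 0.15·0.3500) ≈ 0.9132
After 'absent': P(author J) = 0.15·0.9132 / (0.15·0.9132 + 0.85·0.0868) ≈ 0.6500
After 'absent': P(author J) = 0.15·0.6500 / (0.15·0.6500 + 0.85·0.3500) ≈ 0.2468
After 'absent': P(author J) = 0.15·0.2468 / (0.15·0.2468 + 0.85·0.7532) ≈ 0.0547

0.055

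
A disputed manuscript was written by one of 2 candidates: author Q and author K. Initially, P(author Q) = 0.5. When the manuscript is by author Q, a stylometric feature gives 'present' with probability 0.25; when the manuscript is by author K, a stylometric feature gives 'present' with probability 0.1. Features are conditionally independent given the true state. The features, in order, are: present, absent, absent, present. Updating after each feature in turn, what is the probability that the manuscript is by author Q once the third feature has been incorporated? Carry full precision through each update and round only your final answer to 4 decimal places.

0.6345

After 'present': P(author Q) = 0.25·0.5000 / (0.25·0.5000 + 0.1·0.5000) ≈ 0.7143
After 'absent': P(author Q) = 0.75·0.7143 / (0.75·0.7143 + 0.9·0.2857) ≈ 0.6757
After 'absent': P(author Q) = 0.75·0.6757 / (0.75·0.6757 + 0.9·0.3243) ≈ 0.6345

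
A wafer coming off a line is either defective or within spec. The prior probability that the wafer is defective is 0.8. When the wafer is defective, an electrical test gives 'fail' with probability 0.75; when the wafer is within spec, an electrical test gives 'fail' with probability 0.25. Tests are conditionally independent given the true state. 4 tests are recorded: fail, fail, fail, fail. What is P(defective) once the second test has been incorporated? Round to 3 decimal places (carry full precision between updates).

0.973

After 'fail': P(defective) = 0.75·0.8000 / (0.75·0.8000 + 0.25·0.2000) ≈ 0.9231
After 'fail': P(defective) = 0.75·0.9231 / (0.75·0.9231 + 0.25·0.0769) ≈ 0.9730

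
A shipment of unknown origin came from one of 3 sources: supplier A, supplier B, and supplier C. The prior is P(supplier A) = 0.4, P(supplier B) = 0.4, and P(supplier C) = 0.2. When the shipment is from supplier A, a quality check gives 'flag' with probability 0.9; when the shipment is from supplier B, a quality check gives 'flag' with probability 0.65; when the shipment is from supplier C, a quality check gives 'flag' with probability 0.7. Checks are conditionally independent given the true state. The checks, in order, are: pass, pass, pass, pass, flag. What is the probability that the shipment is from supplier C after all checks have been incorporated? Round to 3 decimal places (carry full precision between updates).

After 'pass': normaliser = 0.1·0.4000 + 0.35·0.4000 + 0.3·0.2000; P(supplier A) ≈ 0.1667, P(supplier B) ≈ 0.5833, P(supplier C) ≈ 0.2500
After 'pass': normaliser = 0.1·0.1667 + 0.35·0.5833 + 0.3·0.2500; P(supplier A) ≈ 0.0563, P(supplier B) ≈ 0.6901, P(supplier C) ≈ 0.2535
After 'pass': normaliser = 0.1·0.0563 + 0.35·0.6901 + 0.3·0.2535; P(supplier A) ≈ 0.0174, P(supplier B) ≈ 0.7473, P(supplier C) ≈ 0.2353
After 'pass': normaliser = 0.1·0.0174 + 0.35·0.7473 + 0.3·0.2353; P(supplier A) ≈ 0.0052, P(supplier B) ≈ 0.7834, P(supplier C) ≈ 0.2114
After 'flag': normaliser = 0.9·0.0052 + 0.65·0.7834 + 0.7·0.2114; P(supplier A) ≈ 0.0071, P(supplier B) ≈ 0.7693, P(supplier C) ≈ 0.2236

0.224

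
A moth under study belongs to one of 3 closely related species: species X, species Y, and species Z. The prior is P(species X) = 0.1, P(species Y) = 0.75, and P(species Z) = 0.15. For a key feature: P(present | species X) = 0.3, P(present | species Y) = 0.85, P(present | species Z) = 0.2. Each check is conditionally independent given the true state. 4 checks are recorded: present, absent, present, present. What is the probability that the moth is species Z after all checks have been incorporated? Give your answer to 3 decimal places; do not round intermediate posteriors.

After 'present': normaliser = 0.3·0.1000 + 0.85·0.7500 + 0.2·0.1500; P(species X) ≈ 0.0430, P(species Y) ≈ 0.9140, P(species Z) ≈ 0.0430
After 'absent': normaliser = 0.7·0.0430 + 0.15·0.9140 + 0.8·0.0430; P(species X) ≈ 0.1493, P(species Y) ≈ 0.6800, P(species Z) ≈ 0.1707
After 'present': normaliser = 0.3·0.1493 + 0.85·0.6800 + 0.2·0.1707; P(species X) ≈ 0.0682, P(species Y) ≈ 0.8798, P(species Z) ≈ 0.0520
After 'present': normaliser = 0.3·0.0682 + 0.85·0.8798 + 0.2·0.0520; P(species X) ≈ 0.0263, P(species Y) ≈ 0.9604, P(species Z) ≈ 0.0133

0.013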